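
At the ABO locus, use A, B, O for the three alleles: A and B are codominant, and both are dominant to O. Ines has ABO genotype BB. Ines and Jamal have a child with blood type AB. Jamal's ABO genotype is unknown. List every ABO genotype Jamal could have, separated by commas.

AA, AB, AO

For each candidate genotype of Jamal, check whether crossing it with BB can produce every observed child phenotype.
  AA → possible child types {AB} ✓
  AB → possible child types {B, AB} ✓
  AO → possible child types {B, AB} ✓
  BB → possible child types {B} ✗
  BO → possible child types {B} ✗
  OO → possible child types {B} ✗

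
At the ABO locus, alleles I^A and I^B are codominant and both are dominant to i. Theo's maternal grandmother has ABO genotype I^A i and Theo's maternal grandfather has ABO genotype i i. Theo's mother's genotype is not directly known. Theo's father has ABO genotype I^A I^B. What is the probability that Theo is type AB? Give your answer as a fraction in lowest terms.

1/8

Theo's mother's ABO genotype from I^A i × i i: 1/2 I^A i, 1/2 i i.
Crossing each possibility with the father I^A I^B and summing P(type AB): 1/2·1/4 + 1/2·0 = 1/8.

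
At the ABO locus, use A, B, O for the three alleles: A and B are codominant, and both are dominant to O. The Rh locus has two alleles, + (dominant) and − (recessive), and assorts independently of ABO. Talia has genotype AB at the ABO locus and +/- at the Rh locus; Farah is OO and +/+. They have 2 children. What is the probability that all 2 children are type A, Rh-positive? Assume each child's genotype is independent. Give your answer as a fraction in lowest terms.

ABO cross AB × OO → 1/2 A, 1/2 B.
Rh cross +/- × +/+ → 1 Rh+; so P(type A, Rh-positive) = 1/2 × 1 = 1/2 per child.
All 2 independent: (1/2)^2 = 1/4.

1/4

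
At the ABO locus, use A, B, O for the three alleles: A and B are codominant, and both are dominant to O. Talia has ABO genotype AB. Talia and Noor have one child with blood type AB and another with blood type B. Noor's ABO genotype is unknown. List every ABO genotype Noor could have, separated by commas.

AB, AO, BB, BO

For each candidate genotype of Noor, check whether crossing it with AB can produce every observed child phenotype.
  AA → possible child types {A, AB} ✗
  AB → possible child types {A, B, AB} ✓
  AO → possible child types {A, B, AB} ✓
  BB → possible child types {B, AB} ✓
  BO → possible child types {A, B, AB} ✓
  OO → possible child types {A, B} ✗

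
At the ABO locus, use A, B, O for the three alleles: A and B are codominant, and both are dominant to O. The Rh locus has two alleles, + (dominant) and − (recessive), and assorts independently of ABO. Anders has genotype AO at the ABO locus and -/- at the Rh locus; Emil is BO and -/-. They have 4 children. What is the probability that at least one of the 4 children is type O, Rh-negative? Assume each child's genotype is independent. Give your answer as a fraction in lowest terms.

ABO cross AO × BO → 1/4 O, 1/4 A, 1/4 B, 1/4 AB.
Rh cross -/- × -/- → 1 Rh-; so P(type O, Rh-negative) = 1/4 × 1 = 1/4 per child.
P(none) = (3/4)^4 = 81/256; P(at least one) = 1 − 81/256 = 175/256.

175/256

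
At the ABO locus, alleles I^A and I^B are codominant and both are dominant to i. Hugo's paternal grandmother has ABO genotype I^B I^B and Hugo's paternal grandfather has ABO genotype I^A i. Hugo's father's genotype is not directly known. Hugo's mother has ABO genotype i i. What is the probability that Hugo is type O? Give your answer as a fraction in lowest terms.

Hugo's father's ABO genotype from I^B I^B × I^A i: 1/2 I^A I^B, 1/2 I^B i.
Crossing each possibility with the mother i i and summing P(type O): 1/2·0 + 1/2·1/2 = 1/4.

1/4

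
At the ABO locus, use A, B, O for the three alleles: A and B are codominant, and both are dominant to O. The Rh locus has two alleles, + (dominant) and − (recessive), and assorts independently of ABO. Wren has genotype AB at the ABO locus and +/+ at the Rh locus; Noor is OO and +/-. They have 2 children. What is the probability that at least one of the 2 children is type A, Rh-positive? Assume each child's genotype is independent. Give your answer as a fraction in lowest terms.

3/4

ABO cross AB × OO → 1/2 A, 1/2 B.
Rh cross +/+ × +/- → 1 Rh+; so P(type A, Rh-positive) = 1/2 × 1 = 1/2 per child.
P(none) = (1/2)^2 = 1/4; P(at least one) = 1 − 1/4 = 3/4.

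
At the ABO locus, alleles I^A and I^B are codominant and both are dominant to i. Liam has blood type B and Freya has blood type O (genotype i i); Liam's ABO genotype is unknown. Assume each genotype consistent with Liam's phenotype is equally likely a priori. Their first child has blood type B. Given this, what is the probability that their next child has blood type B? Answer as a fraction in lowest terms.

Possible genotypes: Liam ∈ {I^B I^B, I^B i}; Freya ∈ {i i}.
Weight each parental genotype pair by prior × P(type-B child):
  I^B I^B × i i: posterior weight 2/3; P(next child type B) = 1.
  I^B i × i i: posterior weight 1/3; P(next child type B) = 1/2.
Weighted sum = 5/6.

5/6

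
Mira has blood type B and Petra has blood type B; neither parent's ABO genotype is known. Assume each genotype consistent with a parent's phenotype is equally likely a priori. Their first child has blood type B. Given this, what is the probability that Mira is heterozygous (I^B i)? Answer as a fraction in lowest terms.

Possible genotypes: Mira ∈ {I^B I^B, I^B i}; Petra ∈ {I^B I^B, I^B i}.
Weight each parental genotype pair by prior × P(type-B child):
  I^B I^B × I^B I^B: posterior weight 4/15.
  I^B I^B × I^B i: posterior weight 4/15.
  I^B i × I^B I^B: posterior weight 4/15.
  I^B i × I^B i: posterior weight 1/5.
Sum the posterior weight over pairs where Mira is I^B i: 7/15.

7/15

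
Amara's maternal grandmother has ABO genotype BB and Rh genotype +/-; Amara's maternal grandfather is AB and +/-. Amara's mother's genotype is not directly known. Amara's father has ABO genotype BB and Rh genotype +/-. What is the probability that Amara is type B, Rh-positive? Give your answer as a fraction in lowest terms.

9/16

Amara's mother's ABO genotype from BB × AB: 1/2 AB, 1/2 BB.
Crossing each possibility with the father BB and summing P(type B): 1/2·1/2 + 1/2·1 = 3/4.
Similarly for Rh via the mother's Rh distribution: P(Rh+) = 3/4.
Independent loci: 3/4 × 3/4 = 9/16.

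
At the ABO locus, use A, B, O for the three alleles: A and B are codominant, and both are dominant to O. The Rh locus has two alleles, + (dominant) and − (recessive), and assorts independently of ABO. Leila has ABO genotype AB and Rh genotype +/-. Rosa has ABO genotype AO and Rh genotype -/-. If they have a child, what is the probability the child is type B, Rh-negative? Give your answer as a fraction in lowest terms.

ABO cross AB × AO → offspring phenotypes: 1/2 A, 1/4 B, 1/4 AB.
Rh cross +/- × -/- → 1/2 Rh+, 1/2 Rh-.
Independent loci: P(type B, Rh-negative) = 1/4 × 1/2 = 1/8.

1/8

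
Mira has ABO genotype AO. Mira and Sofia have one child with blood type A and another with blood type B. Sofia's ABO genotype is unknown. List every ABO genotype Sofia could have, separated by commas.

For each candidate genotype of Sofia, check whether crossing it with AO can produce every observed child phenotype.
  AA → possible child types {A} ✗
  AB → possible child types {A, B, AB} ✓
  AO → possible child types {O, A} ✗
  BB → possible child types {B, AB} ✗
  BO → possible child types {O, A, B, AB} ✓
  OO → possible child types {O, A} ✗

AB, BO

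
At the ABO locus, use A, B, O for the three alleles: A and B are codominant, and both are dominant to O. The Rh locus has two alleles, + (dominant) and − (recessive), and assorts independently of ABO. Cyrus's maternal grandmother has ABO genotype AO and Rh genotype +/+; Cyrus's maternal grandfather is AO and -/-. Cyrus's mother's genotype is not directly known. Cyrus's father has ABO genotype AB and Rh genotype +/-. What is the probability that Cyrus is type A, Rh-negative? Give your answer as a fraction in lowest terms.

1/8

Cyrus's mother's ABO genotype from AO × AO: 1/4 AA, 1/2 AO, 1/4 OO.
Crossing each possibility with the father AB and summing P(type A): 1/4·1/2 + 1/2·1/2 + 1/4·1/2 = 1/2.
Similarly for Rh via the mother's Rh distribution: P(Rh-) = 1/4.
Independent loci: 1/2 × 1/4 = 1/8.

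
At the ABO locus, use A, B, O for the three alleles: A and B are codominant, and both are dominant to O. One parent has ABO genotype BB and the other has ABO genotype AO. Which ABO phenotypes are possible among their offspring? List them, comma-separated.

B, AB

Gametes from BB × AO give offspring ABO genotypes AB, BO, i.e. phenotypes B, AB.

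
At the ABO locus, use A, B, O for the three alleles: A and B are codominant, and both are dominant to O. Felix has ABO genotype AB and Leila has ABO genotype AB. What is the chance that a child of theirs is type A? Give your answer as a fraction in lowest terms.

ABO cross AB × AB → offspring phenotypes: 1/4 A, 1/4 B, 1/2 AB.
So P(type A) = 1/4.

1/4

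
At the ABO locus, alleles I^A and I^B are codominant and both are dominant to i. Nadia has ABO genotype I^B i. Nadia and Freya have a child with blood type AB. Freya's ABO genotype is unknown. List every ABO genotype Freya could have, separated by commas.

For each candidate genotype of Freya, check whether crossing it with I^B i can produce every observed child phenotype.
  I^A I^A → possible child types {A, AB} ✓
  I^A I^B → possible child types {A, B, AB} ✓
  I^A i → possible child types {O, A, B, AB} ✓
  I^B I^B → possible child types {B} ✗
  I^B i → possible child types {O, B} ✗
  i i → possible child types {O, B} ✗

I^A I^A, I^A I^B, I^A i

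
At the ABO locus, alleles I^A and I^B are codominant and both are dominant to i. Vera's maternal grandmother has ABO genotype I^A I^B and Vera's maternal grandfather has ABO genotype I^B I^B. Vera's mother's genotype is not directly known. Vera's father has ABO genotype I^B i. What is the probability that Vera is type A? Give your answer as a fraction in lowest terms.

Vera's mother's ABO genotype from I^A I^B × I^B I^B: 1/2 I^A I^B, 1/2 I^B I^B.
Crossing each possibility with the father I^B i and summing P(type A): 1/2·1/4 + 1/2·0 = 1/8.

1/8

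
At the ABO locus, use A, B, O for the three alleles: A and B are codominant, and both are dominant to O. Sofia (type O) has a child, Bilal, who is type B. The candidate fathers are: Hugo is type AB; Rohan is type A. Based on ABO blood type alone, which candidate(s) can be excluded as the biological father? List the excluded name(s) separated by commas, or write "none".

Rohan

A candidate is excluded only if no genotype consistent with his phenotype could produce a type B child with a type O mother.
Rohan (type A): no genotype consistent with that phenotype can produce a type-B child with a type-O mother.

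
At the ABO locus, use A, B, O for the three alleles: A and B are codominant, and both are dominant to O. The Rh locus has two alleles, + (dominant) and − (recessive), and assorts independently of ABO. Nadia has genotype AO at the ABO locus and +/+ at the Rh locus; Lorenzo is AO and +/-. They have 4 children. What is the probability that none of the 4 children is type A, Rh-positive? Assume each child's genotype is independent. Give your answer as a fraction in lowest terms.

ABO cross AO × AO → 1/4 O, 3/4 A.
Rh cross +/+ × +/- → 1 Rh+; so P(type A, Rh-positive) = 3/4 × 1 = 3/4 per child.
P(not type A, Rh-positive) = 1/4 for one child; (1/4)^4 = 1/256.

1/256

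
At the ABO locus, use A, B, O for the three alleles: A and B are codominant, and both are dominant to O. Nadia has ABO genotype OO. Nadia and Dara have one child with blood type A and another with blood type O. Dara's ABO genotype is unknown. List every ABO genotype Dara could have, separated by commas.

AO

For each candidate genotype of Dara, check whether crossing it with OO can produce every observed child phenotype.
  AA → possible child types {A} ✗
  AB → possible child types {A, B} ✗
  AO → possible child types {O, A} ✓
  BB → possible child types {B} ✗
  BO → possible child types {O, B} ✗
  OO → possible child types {O} ✗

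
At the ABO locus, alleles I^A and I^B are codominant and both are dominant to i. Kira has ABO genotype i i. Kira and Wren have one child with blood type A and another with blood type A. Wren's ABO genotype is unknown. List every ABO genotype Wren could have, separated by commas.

I^A I^A, I^A I^B, I^A i

For each candidate genotype of Wren, check whether crossing it with i i can produce every observed child phenotype.
  I^A I^A → possible child types {A} ✓
  I^A I^B → possible child types {A, B} ✓
  I^A i → possible child types {O, A} ✓
  I^B I^B → possible child types {B} ✗
  I^B i → possible child types {O, B} ✗
  i i → possible child types {O} ✗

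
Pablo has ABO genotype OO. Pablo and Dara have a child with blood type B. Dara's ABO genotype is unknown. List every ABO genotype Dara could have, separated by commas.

For each candidate genotype of Dara, check whether crossing it with OO can produce every observed child phenotype.
  AA → possible child types {A} ✗
  AB → possible child types {A, B} ✓
  AO → possible child types {O, A} ✗
  BB → possible child types {B} ✓
  BO → possible child types {O, B} ✓
  OO → possible child types {O} ✗

AB, BB, BO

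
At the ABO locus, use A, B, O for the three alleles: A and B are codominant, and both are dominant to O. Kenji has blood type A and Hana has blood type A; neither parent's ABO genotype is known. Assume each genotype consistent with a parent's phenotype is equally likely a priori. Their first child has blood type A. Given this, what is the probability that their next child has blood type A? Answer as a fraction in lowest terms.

19/20

Possible genotypes: Kenji ∈ {AA, AO}; Hana ∈ {AA, AO}.
Weight each parental genotype pair by prior × P(type-A child):
  AA × AA: posterior weight 4/15; P(next child type A) = 1.
  AA × AO: posterior weight 4/15; P(next child type A) = 1.
  AO × AA: posterior weight 4/15; P(next child type A) = 1.
  AO × AO: posterior weight 1/5; P(next child type A) = 3/4.
Weighted sum = 19/20.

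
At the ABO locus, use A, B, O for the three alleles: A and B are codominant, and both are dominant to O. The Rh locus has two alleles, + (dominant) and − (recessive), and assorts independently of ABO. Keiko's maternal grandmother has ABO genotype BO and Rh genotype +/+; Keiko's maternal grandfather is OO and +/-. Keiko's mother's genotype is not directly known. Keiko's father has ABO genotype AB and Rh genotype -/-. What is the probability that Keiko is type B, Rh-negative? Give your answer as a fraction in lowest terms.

Keiko's mother's ABO genotype from BO × OO: 1/2 BO, 1/2 OO.
Crossing each possibility with the father AB and summing P(type B): 1/2·1/2 + 1/2·1/2 = 1/2.
Similarly for Rh via the mother's Rh distribution: P(Rh-) = 1/4.
Independent loci: 1/2 × 1/4 = 1/8.

1/8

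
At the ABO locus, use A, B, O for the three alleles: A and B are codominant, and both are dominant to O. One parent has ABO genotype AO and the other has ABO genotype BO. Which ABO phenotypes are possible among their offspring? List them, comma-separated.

Gametes from AO × BO give offspring ABO genotypes AB, AO, BO, OO, i.e. phenotypes O, A, B, AB.

O, A, B, AB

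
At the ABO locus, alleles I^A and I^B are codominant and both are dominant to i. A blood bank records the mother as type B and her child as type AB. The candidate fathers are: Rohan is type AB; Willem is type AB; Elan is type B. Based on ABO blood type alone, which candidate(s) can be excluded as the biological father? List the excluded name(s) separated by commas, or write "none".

Elan

A candidate is excluded only if no genotype consistent with his phenotype could produce a type AB child with a type B mother.
Elan (type B): no genotype consistent with that phenotype can produce a type-AB child with a type-B mother.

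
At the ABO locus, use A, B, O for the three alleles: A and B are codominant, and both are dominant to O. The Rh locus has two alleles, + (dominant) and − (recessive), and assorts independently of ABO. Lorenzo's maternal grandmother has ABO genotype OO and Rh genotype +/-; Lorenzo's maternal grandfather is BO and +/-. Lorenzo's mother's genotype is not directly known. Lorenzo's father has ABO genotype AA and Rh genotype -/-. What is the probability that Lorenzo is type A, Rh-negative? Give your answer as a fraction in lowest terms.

Lorenzo's mother's ABO genotype from OO × BO: 1/2 BO, 1/2 OO.
Crossing each possibility with the father AA and summing P(type A): 1/2·1/2 + 1/2·1 = 3/4.
Similarly for Rh via the mother's Rh distribution: P(Rh-) = 1/2.
Independent loci: 3/4 × 1/2 = 3/8.

3/8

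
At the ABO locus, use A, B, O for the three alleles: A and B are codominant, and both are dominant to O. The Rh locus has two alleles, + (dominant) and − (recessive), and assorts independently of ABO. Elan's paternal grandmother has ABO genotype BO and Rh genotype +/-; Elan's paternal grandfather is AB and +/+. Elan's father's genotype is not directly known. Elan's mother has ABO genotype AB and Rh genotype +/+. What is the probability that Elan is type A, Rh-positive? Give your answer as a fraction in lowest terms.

Elan's father's ABO genotype from BO × AB: 1/4 AB, 1/4 AO, 1/4 BB, 1/4 BO.
Crossing each possibility with the mother AB and summing P(type A): 1/4·1/4 + 1/4·1/2 + 1/4·0 + 1/4·1/4 = 1/4.
Similarly for Rh via the father's Rh distribution: P(Rh+) = 1.
Independent loci: 1/4 × 1 = 1/4.

1/4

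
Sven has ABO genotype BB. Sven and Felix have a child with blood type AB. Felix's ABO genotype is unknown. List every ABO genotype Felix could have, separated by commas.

For each candidate genotype of Felix, check whether crossing it with BB can produce every observed child phenotype.
  AA → possible child types {AB} ✓
  AB → possible child types {B, AB} ✓
  AO → possible child types {B, AB} ✓
  BB → possible child types {B} ✗
  BO → possible child types {B} ✗
  OO → possible child types {B} ✗

AA, AB, AO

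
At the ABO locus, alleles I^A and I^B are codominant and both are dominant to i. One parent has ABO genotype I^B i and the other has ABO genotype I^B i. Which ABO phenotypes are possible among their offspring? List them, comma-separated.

Gametes from I^B i × I^B i give offspring ABO genotypes I^B I^B, I^B i, i i, i.e. phenotypes O, B.

O, B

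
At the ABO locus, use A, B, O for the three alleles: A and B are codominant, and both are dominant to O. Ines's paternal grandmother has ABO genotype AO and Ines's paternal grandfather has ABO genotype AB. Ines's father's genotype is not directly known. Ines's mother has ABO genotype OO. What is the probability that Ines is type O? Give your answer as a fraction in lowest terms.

1/4

Ines's father's ABO genotype from AO × AB: 1/4 AA, 1/4 AB, 1/4 AO, 1/4 BO.
Crossing each possibility with the mother OO and summing P(type O): 1/4·0 + 1/4·0 + 1/4·1/2 + 1/4·1/2 = 1/4.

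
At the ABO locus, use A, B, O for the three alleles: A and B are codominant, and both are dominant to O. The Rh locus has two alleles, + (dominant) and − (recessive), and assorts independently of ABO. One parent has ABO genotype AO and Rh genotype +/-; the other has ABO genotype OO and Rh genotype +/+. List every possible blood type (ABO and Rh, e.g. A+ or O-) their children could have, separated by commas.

Gametes from AO × OO give offspring ABO genotypes AO, OO, i.e. phenotypes O, A.
Rh cross +/- × +/+ → phenotypes Rh+.
Combining independently: O+, A+.

O+, A+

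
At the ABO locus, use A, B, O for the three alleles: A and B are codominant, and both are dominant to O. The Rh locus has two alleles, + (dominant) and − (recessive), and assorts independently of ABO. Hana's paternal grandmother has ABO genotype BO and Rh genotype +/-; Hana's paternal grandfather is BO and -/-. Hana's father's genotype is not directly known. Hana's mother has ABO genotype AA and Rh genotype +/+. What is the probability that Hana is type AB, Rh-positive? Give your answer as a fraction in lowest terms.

Hana's father's ABO genotype from BO × BO: 1/4 BB, 1/2 BO, 1/4 OO.
Crossing each possibility with the mother AA and summing P(type AB): 1/4·1 + 1/2·1/2 + 1/4·0 = 1/2.
Similarly for Rh via the father's Rh distribution: P(Rh+) = 1.
Independent loci: 1/2 × 1 = 1/2.

1/2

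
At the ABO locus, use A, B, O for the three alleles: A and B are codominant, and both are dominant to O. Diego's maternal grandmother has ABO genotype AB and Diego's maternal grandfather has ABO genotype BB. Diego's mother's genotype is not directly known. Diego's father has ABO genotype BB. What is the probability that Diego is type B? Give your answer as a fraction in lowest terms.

3/4

Diego's mother's ABO genotype from AB × BB: 1/2 AB, 1/2 BB.
Crossing each possibility with the father BB and summing P(type B): 1/2·1/2 + 1/2·1 = 3/4.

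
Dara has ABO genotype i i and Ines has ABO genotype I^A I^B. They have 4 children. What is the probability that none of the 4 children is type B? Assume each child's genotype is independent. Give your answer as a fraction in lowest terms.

ABO cross i i × I^A I^B → 1/2 A, 1/2 B.
So P(type B) = 1/2 per child.
P(not type B) = 1/2 for one child; (1/2)^4 = 1/16.

1/16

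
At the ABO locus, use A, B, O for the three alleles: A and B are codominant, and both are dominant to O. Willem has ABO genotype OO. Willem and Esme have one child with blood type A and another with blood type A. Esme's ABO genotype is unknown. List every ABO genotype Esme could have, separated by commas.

For each candidate genotype of Esme, check whether crossing it with OO can produce every observed child phenotype.
  AA → possible child types {A} ✓
  AB → possible child types {A, B} ✓
  AO → possible child types {O, A} ✓
  BB → possible child types {B} ✗
  BO → possible child types {O, B} ✗
  OO → possible child types {O} ✗

AA, AB, AO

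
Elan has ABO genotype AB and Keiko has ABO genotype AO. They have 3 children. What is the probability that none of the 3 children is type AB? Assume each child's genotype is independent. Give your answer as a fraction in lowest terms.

ABO cross AB × AO → 1/2 A, 1/4 B, 1/4 AB.
So P(type AB) = 1/4 per child.
P(not type AB) = 3/4 for one child; (3/4)^3 = 27/64.

27/64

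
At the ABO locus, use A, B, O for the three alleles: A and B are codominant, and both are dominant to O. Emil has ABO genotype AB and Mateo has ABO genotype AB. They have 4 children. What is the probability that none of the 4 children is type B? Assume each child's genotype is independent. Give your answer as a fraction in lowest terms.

ABO cross AB × AB → 1/4 A, 1/4 B, 1/2 AB.
So P(type B) = 1/4 per child.
P(not type B) = 3/4 for one child; (3/4)^4 = 81/256.

81/256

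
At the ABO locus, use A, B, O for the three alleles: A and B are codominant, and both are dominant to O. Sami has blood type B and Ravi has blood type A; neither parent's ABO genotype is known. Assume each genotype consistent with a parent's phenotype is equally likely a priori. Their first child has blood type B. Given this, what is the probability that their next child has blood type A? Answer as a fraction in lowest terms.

Possible genotypes: Sami ∈ {BB, BO}; Ravi ∈ {AA, AO}.
Weight each parental genotype pair by prior × P(type-B child):
  BB × AO: posterior weight 2/3; P(next child type A) = 0.
  BO × AO: posterior weight 1/3; P(next child type A) = 1/4.
Weighted sum = 1/12.

1/12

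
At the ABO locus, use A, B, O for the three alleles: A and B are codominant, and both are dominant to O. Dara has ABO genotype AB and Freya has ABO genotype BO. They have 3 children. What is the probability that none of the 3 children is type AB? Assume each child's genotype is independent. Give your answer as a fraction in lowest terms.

27/64

ABO cross AB × BO → 1/4 A, 1/2 B, 1/4 AB.
So P(type AB) = 1/4 per child.
P(not type AB) = 3/4 for one child; (3/4)^3 = 27/64.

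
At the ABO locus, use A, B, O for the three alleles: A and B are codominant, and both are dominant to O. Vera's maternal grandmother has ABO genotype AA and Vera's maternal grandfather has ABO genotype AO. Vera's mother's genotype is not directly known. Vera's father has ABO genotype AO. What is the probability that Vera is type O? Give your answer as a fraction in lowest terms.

1/8

Vera's mother's ABO genotype from AA × AO: 1/2 AA, 1/2 AO.
Crossing each possibility with the father AO and summing P(type O): 1/2·0 + 1/2·1/4 = 1/8.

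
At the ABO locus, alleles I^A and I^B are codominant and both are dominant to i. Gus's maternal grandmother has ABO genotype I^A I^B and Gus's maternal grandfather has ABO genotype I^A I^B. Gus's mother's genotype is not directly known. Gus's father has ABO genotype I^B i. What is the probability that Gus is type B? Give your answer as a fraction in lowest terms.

Gus's mother's ABO genotype from I^A I^B × I^A I^B: 1/4 I^A I^A, 1/2 I^A I^B, 1/4 I^B I^B.
Crossing each possibility with the father I^B i and summing P(type B): 1/4·0 + 1/2·1/2 + 1/4·1 = 1/2.

1/2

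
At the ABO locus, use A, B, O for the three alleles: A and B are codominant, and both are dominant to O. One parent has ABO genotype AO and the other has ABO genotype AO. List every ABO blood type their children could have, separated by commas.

Gametes from AO × AO give offspring ABO genotypes AA, AO, OO, i.e. phenotypes O, A.

O, A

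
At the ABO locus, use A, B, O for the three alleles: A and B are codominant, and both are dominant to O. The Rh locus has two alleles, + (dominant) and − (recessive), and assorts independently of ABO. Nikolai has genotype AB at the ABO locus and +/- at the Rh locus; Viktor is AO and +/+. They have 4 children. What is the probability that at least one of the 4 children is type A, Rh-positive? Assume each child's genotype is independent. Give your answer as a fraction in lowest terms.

15/16

ABO cross AB × AO → 1/2 A, 1/4 B, 1/4 AB.
Rh cross +/- × +/+ → 1 Rh+; so P(type A, Rh-positive) = 1/2 × 1 = 1/2 per child.
P(none) = (1/2)^4 = 1/16; P(at least one) = 1 − 1/16 = 15/16.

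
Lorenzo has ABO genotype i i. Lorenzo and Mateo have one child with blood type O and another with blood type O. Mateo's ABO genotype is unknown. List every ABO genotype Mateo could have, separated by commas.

For each candidate genotype of Mateo, check whether crossing it with i i can produce every observed child phenotype.
  I^A I^A → possible child types {A} ✗
  I^A I^B → possible child types {A, B} ✗
  I^A i → possible child types {O, A} ✓
  I^B I^B → possible child types {B} ✗
  I^B i → possible child types {O, B} ✓
  i i → possible child types {O} ✓

I^A i, I^B i, i i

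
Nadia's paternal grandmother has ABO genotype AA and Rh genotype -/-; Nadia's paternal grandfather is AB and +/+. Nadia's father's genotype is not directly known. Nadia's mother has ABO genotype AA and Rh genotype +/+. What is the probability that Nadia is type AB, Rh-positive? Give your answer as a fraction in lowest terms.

1/4

Nadia's father's ABO genotype from AA × AB: 1/2 AA, 1/2 AB.
Crossing each possibility with the mother AA and summing P(type AB): 1/2·0 + 1/2·1/2 = 1/4.
Similarly for Rh via the father's Rh distribution: P(Rh+) = 1.
Independent loci: 1/4 × 1 = 1/4.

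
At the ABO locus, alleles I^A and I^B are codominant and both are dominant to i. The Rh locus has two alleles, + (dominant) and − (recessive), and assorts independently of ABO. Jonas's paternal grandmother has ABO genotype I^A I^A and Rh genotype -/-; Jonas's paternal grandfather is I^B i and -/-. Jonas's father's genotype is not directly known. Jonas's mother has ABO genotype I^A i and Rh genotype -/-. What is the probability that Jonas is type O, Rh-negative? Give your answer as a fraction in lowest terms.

1/8

Jonas's father's ABO genotype from I^A I^A × I^B i: 1/2 I^A I^B, 1/2 I^A i.
Crossing each possibility with the mother I^A i and summing P(type O): 1/2·0 + 1/2·1/4 = 1/8.
Similarly for Rh via the father's Rh distribution: P(Rh-) = 1.
Independent loci: 1/8 × 1 = 1/8.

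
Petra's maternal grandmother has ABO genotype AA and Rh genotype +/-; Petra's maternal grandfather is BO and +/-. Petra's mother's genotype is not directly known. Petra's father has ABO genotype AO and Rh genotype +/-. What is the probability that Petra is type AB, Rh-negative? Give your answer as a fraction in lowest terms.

1/32

Petra's mother's ABO genotype from AA × BO: 1/2 AB, 1/2 AO.
Crossing each possibility with the father AO and summing P(type AB): 1/2·1/4 + 1/2·0 = 1/8.
Similarly for Rh via the mother's Rh distribution: P(Rh-) = 1/4.
Independent loci: 1/8 × 1/4 = 1/32.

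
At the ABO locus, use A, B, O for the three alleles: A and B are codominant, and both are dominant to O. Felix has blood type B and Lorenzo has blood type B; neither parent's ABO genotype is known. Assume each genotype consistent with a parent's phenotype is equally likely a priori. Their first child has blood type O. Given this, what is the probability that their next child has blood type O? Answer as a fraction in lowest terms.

Possible genotypes: Felix ∈ {BB, BO}; Lorenzo ∈ {BB, BO}.
Weight each parental genotype pair by prior × P(type-O child):
  BO × BO: posterior weight 1; P(next child type O) = 1/4.
Weighted sum = 1/4.

1/4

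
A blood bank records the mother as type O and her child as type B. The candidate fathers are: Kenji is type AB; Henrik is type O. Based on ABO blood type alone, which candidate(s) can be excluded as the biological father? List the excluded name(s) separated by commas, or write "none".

A candidate is excluded only if no genotype consistent with his phenotype could produce a type B child with a type O mother.
Henrik (type O): no genotype consistent with that phenotype can produce a type-B child with a type-O mother.

Henrik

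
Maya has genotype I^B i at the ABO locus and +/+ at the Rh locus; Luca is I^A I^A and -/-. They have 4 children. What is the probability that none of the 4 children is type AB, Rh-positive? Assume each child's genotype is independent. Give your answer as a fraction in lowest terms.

1/16

ABO cross I^B i × I^A I^A → 1/2 A, 1/2 AB.
Rh cross +/+ × -/- → 1 Rh+; so P(type AB, Rh-positive) = 1/2 × 1 = 1/2 per child.
P(not type AB, Rh-positive) = 1/2 for one child; (1/2)^4 = 1/16.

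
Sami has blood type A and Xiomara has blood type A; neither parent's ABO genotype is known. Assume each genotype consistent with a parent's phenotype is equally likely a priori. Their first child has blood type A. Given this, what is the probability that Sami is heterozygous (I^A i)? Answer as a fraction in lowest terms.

Possible genotypes: Sami ∈ {I^A I^A, I^A i}; Xiomara ∈ {I^A I^A, I^A i}.
Weight each parental genotype pair by prior × P(type-A child):
  I^A I^A × I^A I^A: posterior weight 4/15.
  I^A I^A × I^A i: posterior weight 4/15.
  I^A i × I^A I^A: posterior weight 4/15.
  I^A i × I^A i: posterior weight 1/5.
Sum the posterior weight over pairs where Sami is I^A i: 7/15.

7/15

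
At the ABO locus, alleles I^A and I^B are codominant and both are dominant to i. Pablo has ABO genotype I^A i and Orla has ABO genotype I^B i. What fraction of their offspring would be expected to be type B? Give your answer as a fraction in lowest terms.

ABO cross I^A i × I^B i → offspring phenotypes: 1/4 O, 1/4 A, 1/4 B, 1/4 AB.
So P(type B) = 1/4.

1/4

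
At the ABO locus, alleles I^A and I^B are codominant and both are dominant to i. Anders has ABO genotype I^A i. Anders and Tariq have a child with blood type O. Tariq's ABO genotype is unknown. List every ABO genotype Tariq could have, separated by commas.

For each candidate genotype of Tariq, check whether crossing it with I^A i can produce every observed child phenotype.
  I^A I^A → possible child types {A} ✗
  I^A I^B → possible child types {A, B, AB} ✗
  I^A i → possible child types {O, A} ✓
  I^B I^B → possible child types {B, AB} ✗
  I^B i → possible child types {O, A, B, AB} ✓
  i i → possible child types {O, A} ✓

I^A i, I^B i, i i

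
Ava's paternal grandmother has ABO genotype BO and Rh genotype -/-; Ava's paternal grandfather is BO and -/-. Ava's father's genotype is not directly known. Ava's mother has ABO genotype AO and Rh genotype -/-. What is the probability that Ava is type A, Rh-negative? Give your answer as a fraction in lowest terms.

1/4

Ava's father's ABO genotype from BO × BO: 1/4 BB, 1/2 BO, 1/4 OO.
Crossing each possibility with the mother AO and summing P(type A): 1/4·0 + 1/2·1/4 + 1/4·1/2 = 1/4.
Similarly for Rh via the father's Rh distribution: P(Rh-) = 1.
Independent loci: 1/4 × 1 = 1/4.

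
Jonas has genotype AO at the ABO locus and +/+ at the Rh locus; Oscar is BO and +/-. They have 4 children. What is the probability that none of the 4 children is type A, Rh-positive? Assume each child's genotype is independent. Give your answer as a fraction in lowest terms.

ABO cross AO × BO → 1/4 O, 1/4 A, 1/4 B, 1/4 AB.
Rh cross +/+ × +/- → 1 Rh+; so P(type A, Rh-positive) = 1/4 × 1 = 1/4 per child.
P(not type A, Rh-positive) = 3/4 for one child; (3/4)^4 = 81/256.

81/256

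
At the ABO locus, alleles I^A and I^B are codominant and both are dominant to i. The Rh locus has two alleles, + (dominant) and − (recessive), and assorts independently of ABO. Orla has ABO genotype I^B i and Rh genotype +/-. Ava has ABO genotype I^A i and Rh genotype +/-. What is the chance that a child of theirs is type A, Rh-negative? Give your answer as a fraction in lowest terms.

ABO cross I^B i × I^A i → offspring phenotypes: 1/4 O, 1/4 A, 1/4 B, 1/4 AB.
Rh cross +/- × +/- → 3/4 Rh+, 1/4 Rh-.
Independent loci: P(type A, Rh-negative) = 1/4 × 1/4 = 1/16.

1/16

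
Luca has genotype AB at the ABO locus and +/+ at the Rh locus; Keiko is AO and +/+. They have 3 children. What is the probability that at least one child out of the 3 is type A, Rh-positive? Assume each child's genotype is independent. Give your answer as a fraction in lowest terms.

ABO cross AB × AO → 1/2 A, 1/4 B, 1/4 AB.
Rh cross +/+ × +/+ → 1 Rh+; so P(type A, Rh-positive) = 1/2 × 1 = 1/2 per child.
P(none) = (1/2)^3 = 1/8; P(at least one) = 1 − 1/8 = 7/8.

7/8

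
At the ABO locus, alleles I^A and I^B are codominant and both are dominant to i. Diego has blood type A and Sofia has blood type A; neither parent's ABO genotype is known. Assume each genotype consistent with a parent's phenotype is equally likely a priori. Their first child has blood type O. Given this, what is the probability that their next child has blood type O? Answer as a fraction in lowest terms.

1/4

Possible genotypes: Diego ∈ {I^A I^A, I^A i}; Sofia ∈ {I^A I^A, I^A i}.
Weight each parental genotype pair by prior × P(type-O child):
  I^A i × I^A i: posterior weight 1; P(next child type O) = 1/4.
Weighted sum = 1/4.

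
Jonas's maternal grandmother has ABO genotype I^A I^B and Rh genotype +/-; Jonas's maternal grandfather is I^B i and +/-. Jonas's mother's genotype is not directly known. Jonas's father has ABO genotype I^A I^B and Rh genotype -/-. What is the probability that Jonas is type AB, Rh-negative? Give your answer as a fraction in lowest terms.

3/16

Jonas's mother's ABO genotype from I^A I^B × I^B i: 1/4 I^A I^B, 1/4 I^A i, 1/4 I^B I^B, 1/4 I^B i.
Crossing each possibility with the father I^A I^B and summing P(type AB): 1/4·1/2 + 1/4·1/4 + 1/4·1/2 + 1/4·1/4 = 3/8.
Similarly for Rh via the mother's Rh distribution: P(Rh-) = 1/2.
Independent loci: 3/8 × 1/2 = 3/16.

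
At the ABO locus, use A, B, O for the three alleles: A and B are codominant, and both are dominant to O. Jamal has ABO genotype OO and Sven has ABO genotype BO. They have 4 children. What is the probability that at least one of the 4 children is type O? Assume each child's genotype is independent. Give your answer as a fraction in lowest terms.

15/16

ABO cross OO × BO → 1/2 O, 1/2 B.
So P(type O) = 1/2 per child.
P(none) = (1/2)^4 = 1/16; P(at least one) = 1 − 1/16 = 15/16.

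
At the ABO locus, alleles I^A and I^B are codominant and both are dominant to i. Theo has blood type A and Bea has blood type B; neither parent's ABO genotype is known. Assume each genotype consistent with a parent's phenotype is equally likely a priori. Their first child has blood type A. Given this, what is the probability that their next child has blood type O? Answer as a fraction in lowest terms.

1/12

Possible genotypes: Theo ∈ {I^A I^A, I^A i}; Bea ∈ {I^B I^B, I^B i}.
Weight each parental genotype pair by prior × P(type-A child):
  I^A I^A × I^B i: posterior weight 2/3; P(next child type O) = 0.
  I^A i × I^B i: posterior weight 1/3; P(next child type O) = 1/4.
Weighted sum = 1/12.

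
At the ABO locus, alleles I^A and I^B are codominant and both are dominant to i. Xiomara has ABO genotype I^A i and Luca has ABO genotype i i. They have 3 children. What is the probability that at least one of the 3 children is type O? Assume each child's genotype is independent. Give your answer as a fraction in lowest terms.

7/8

ABO cross I^A i × i i → 1/2 O, 1/2 A.
So P(type O) = 1/2 per child.
P(none) = (1/2)^3 = 1/8; P(at least one) = 1 − 1/8 = 7/8.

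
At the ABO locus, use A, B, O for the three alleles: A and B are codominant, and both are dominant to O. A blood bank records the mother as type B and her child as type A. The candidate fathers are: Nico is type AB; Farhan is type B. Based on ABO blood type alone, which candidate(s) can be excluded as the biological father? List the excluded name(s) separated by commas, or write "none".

Farhan

A candidate is excluded only if no genotype consistent with his phenotype could produce a type A child with a type B mother.
Farhan (type B): no genotype consistent with that phenotype can produce a type-A child with a type-B mother.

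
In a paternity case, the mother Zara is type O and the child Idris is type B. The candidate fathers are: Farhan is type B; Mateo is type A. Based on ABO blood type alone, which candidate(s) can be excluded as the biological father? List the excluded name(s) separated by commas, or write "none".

Mateo

A candidate is excluded only if no genotype consistent with his phenotype could produce a type B child with a type O mother.
Mateo (type A): no genotype consistent with that phenotype can produce a type-B child with a type-O mother.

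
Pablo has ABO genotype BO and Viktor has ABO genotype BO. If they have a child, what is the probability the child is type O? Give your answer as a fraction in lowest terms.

ABO cross BO × BO → offspring phenotypes: 1/4 O, 3/4 B.
So P(type O) = 1/4.

1/4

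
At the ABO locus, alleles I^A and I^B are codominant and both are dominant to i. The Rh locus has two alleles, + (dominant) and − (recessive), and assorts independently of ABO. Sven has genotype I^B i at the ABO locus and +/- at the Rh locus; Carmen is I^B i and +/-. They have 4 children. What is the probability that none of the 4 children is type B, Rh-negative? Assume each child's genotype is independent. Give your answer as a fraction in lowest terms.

ABO cross I^B i × I^B i → 1/4 O, 3/4 B.
Rh cross +/- × +/- → 3/4 Rh+, 1/4 Rh-; so P(type B, Rh-negative) = 3/4 × 1/4 = 3/16 per child.
P(not type B, Rh-negative) = 13/16 for one child; (13/16)^4 = 28561/65536.

28561/65536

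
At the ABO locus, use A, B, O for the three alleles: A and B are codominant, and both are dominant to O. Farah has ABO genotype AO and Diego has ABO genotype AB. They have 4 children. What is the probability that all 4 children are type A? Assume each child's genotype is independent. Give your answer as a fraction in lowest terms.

1/16

ABO cross AO × AB → 1/2 A, 1/4 B, 1/4 AB.
So P(type A) = 1/2 per child.
All 4 independent: (1/2)^4 = 1/16.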